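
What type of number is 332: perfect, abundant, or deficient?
deficient

Proper divisors of 332: sum = 1 + 2 + 4 + 83 + 166 = 256
Since 256 < 332, 332 is deficient.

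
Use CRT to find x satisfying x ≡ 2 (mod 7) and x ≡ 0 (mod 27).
135

Using Chinese Remainder Theorem:
M = 7 × 27 = 189
M1 = 27, M2 = 7
y1 = 27^(-1) mod 7 = 6
y2 = 7^(-1) mod 27 = 4
x = (2×27×6 + 0×7×4) mod 189 = 135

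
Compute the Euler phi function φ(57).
36

57 = 3 × 19
φ(n) = n × ∏(1 - 1/p) for each prime p dividing n
φ(57) = 57 × (1 - 1/3) × (1 - 1/19) = 36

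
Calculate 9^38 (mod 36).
9

Repeated squaring. Binary of 38 = 100110.
9^1 ≡ 9 (mod 36); 9^2 ≡ 9 (mod 36); 9^4 ≡ 9 (mod 36); 9^8 ≡ 9 (mod 36); 9^16 ≡ 9 (mod 36); 9^32 ≡ 9 (mod 36)
9^38 = 9^2 × 9^4 × 9^32 ≡ 9 (mod 36)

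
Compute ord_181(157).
180

181 is prime, so ord(157) divides φ(181) = 180.
Divisors of 180: 1, 2, 3, 4, 5, 6, 9, 10, 12, 15, 18, 20, 30, 36, 45, 60, 90, 180.
Repeated squaring: 157^1 ≡ 157, 157^2 ≡ 33, 157^4 ≡ 3, 157^8 ≡ 9, 157^16 ≡ 81, 157^32 ≡ 45, 157^64 ≡ 34, 157^128 ≡ 70 (mod 181).
Test 157^d mod 181 for each divisor d in increasing order:
157^1 ≡ 157
157^2 ≡ 33
157^3 = 157^2·157^1 ≡ 113
157^4 ≡ 3
157^5 = 157^4·157^1 ≡ 109
157^6 = 157^4·157^2 ≡ 99
157^9 = 157^8·157^1 ≡ 146
157^10 = 157^8·157^2 ≡ 116
157^12 = 157^8·157^4 ≡ 27
157^15 = 157^8·157^4·157^2·157^1 ≡ 155
157^18 = 157^16·157^2 ≡ 139
157^20 = 157^16·157^4 ≡ 62
157^30 = 157^16·157^8·157^4·157^2 ≡ 133
157^36 = 157^32·157^4 ≡ 135
157^45 = 157^32·157^8·157^4·157^1 ≡ 162
157^60 = 157^32·157^16·157^8·157^4 ≡ 132
157^90 = 157^64·157^16·157^8·157^2 ≡ 180
157^180 = 157^128·157^32·157^16·157^4 ≡ 1  ← first divisor giving 1
The order is 180.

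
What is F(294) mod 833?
603

Matrix identity: Q^n = [[F_(n+1), F_n], [F_n, F_(n-1)]] with Q = [[1,1],[1,0]].
n = 294 = 100100110₂. Square-and-multiply, entries mod 833:
Q^1 = [[1,1],[1,0]]
Q^2 = (Q^1)² = [[2,1],[1,1]]
Q^4 = (Q^2)² = [[5,3],[3,2]]
Q^9 = (Q^4)²·Q = [[55,34],[34,21]]
Q^18 = (Q^9)² = [[16,85],[85,764]]
Q^36 = (Q^18)² = [[817,493],[493,324]]
Q^73 = (Q^36)²·Q = [[307,69],[69,238]]
Q^147 = (Q^73)²·Q = [[3,716],[716,120]]
Q^294 = (Q^147)² = [[370,603],[603,600]]
F_294 mod 833 = Q^294[0][1] = 603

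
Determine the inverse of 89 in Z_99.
89

gcd(89, 99) = 1, so the inverse exists.
Extended Euclidean algorithm on (99, 89):
99 = 1 × 89 + 10  ⟹  10 = (1)·99 + (-1)·89
89 = 8 × 10 + 9  ⟹  9 = (-8)·99 + (9)·89
10 = 1 × 9 + 1  ⟹  1 = (9)·99 + (-10)·89
So (-10)·89 ≡ 1 (mod 99), i.e. 89^(-1) ≡ -10 ≡ 89 (mod 99).
Check: 89 × 89 = 7921 ≡ 1 (mod 99)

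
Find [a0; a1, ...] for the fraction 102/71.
[1; 2, 3, 2, 4]

Euclidean algorithm steps:
102 = 1 × 71 + 31
71 = 2 × 31 + 9
31 = 3 × 9 + 4
9 = 2 × 4 + 1
4 = 4 × 1 + 0
Continued fraction: [1; 2, 3, 2, 4]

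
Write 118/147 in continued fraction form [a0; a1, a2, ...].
[0; 1, 4, 14, 2]

Euclidean algorithm steps:
118 = 0 × 147 + 118
147 = 1 × 118 + 29
118 = 4 × 29 + 2
29 = 14 × 2 + 1
2 = 2 × 1 + 0
Continued fraction: [0; 1, 4, 14, 2]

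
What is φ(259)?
216

259 = 7 × 37
φ(n) = n × ∏(1 - 1/p) for each prime p dividing n
φ(259) = 259 × (1 - 1/7) × (1 - 1/37) = 216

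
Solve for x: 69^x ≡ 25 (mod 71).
56

Baby-step giant-step with step n = ⌈√71⌉ = 9.
Baby steps 69^j mod 71 (j:value) for j=0..8: 0:1, 1:69, 2:4, 3:63, 4:16, 5:39, 6:64, 7:14, 8:43.
Giant-step multiplier: 69^(-9) ≡ 69^(70-9) = 69^61 ≡ 52 (mod 71).
Giant steps γ_i = 25·52^i mod 71: γ_0=25, γ_1=22, γ_2=8, γ_3=61, γ_4=48, γ_5=11, γ_6=4 (in table at j=2).
x = i·n + j = 6·9 + 2 = 56.
Check: 69^56 ≡ 25 (mod 71).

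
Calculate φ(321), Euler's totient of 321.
212

321 = 3 × 107
φ(n) = n × ∏(1 - 1/p) for each prime p dividing n
φ(321) = 321 × (1 - 1/3) × (1 - 1/107) = 212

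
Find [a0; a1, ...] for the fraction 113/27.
[4; 5, 2, 2]

Euclidean algorithm steps:
113 = 4 × 27 + 5
27 = 5 × 5 + 2
5 = 2 × 2 + 1
2 = 2 × 1 + 0
Continued fraction: [4; 5, 2, 2]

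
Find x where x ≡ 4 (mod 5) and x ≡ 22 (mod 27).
49

Using Chinese Remainder Theorem:
M = 5 × 27 = 135
M1 = 27, M2 = 5
y1 = 27^(-1) mod 5 = 3
y2 = 5^(-1) mod 27 = 11
x = (4×27×3 + 22×5×11) mod 135 = 49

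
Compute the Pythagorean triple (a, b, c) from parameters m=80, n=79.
(159, 12640, 12641)

Euclid's formula: a = m² - n², b = 2mn, c = m² + n²
m = 80, n = 79
a = 80² - 79² = 6400 - 6241 = 159
b = 2 × 80 × 79 = 12640
c = 80² + 79² = 6400 + 6241 = 12641
Verification: 159² + 12640² = 25281 + 159769600 = 159794881 = 12641² ✓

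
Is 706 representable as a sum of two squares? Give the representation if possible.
9² + 25² (a=9, b=25)

Factorization: 706 = 2 × 353
By Fermat: n is sum of two squares iff every prime p ≡ 3 (mod 4) appears to even power.
All primes ≡ 3 (mod 4) appear to even power.
Search a = 0, 1, 2, … for 706 - a² a perfect square: first hit at a = 9: 706 - 81 = 625 = 25².
706 = 9² + 25² = 81 + 625 ✓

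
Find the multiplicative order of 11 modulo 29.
28

29 is prime, so ord(11) divides φ(29) = 28.
Divisors of 28: 1, 2, 4, 7, 14, 28.
Repeated squaring: 11^1 ≡ 11, 11^2 ≡ 5, 11^4 ≡ 25, 11^8 ≡ 16, 11^16 ≡ 24 (mod 29).
Test 11^d mod 29 for each divisor d in increasing order:
11^1 ≡ 11
11^2 ≡ 5
11^4 ≡ 25
11^7 = 11^4·11^2·11^1 ≡ 12
11^14 = 11^8·11^4·11^2 ≡ 28
11^28 = 11^16·11^8·11^4 ≡ 1  ← first divisor giving 1
The order is 28.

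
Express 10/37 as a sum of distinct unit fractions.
1/4 + 1/50 + 1/3700

Greedy algorithm:
10/37: ceiling(37/10) = 4, use 1/4
3/148: ceiling(148/3) = 50, use 1/50
1/3700: ceiling(3700/1) = 3700, use 1/3700
Result: 10/37 = 1/4 + 1/50 + 1/3700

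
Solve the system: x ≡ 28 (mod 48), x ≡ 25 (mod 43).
412

Using Chinese Remainder Theorem:
M = 48 × 43 = 2064
M1 = 43, M2 = 48
y1 = 43^(-1) mod 48 = 19
y2 = 48^(-1) mod 43 = 26
x = (28×43×19 + 25×48×26) mod 2064 = 412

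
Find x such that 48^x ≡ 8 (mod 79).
42

Baby-step giant-step with step n = ⌈√79⌉ = 9.
Baby steps 48^j mod 79 (j:value) for j=0..8: 0:1, 1:48, 2:13, 3:71, 4:11, 5:54, 6:64, 7:70, 8:42.
Giant-step multiplier: 48^(-9) ≡ 48^(78-9) = 48^69 ≡ 27 (mod 79).
Giant steps γ_i = 8·27^i mod 79: γ_0=8, γ_1=58, γ_2=65, γ_3=17, γ_4=64 (in table at j=6).
x = i·n + j = 4·9 + 6 = 42.
Check: 48^42 ≡ 8 (mod 79).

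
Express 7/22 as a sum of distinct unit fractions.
1/4 + 1/15 + 1/660

Greedy algorithm:
7/22: ceiling(22/7) = 4, use 1/4
3/44: ceiling(44/3) = 15, use 1/15
1/660: ceiling(660/1) = 660, use 1/660
Result: 7/22 = 1/4 + 1/15 + 1/660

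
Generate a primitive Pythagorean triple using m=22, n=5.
(459, 220, 509)

Euclid's formula: a = m² - n², b = 2mn, c = m² + n²
m = 22, n = 5
a = 22² - 5² = 484 - 25 = 459
b = 2 × 22 × 5 = 220
c = 22² + 5² = 484 + 25 = 509
Verification: 459² + 220² = 210681 + 48400 = 259081 = 509² ✓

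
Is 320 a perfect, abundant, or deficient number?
abundant

Proper divisors of 320: sum = 1 + 2 + 4 + 5 + 8 + 10 + 16 + 20 + 32 + 40 + 64 + 80 + 160 = 442
Since 442 > 320, 320 is abundant.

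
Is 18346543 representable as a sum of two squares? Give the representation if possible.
Not possible

Factorization: 18346543 = 61 × 67^3
By Fermat: n is sum of two squares iff every prime p ≡ 3 (mod 4) appears to even power.
Prime(s) ≡ 3 (mod 4) with odd exponent: [(67, 3)]
Therefore 18346543 cannot be expressed as a² + b².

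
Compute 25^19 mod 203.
165

Repeated squaring. Binary of 19 = 10011.
25^1 ≡ 25 (mod 203); 25^2 ≡ 16 (mod 203); 25^4 ≡ 53 (mod 203); 25^8 ≡ 170 (mod 203); 25^16 ≡ 74 (mod 203)
25^19 = 25^1 × 25^2 × 25^16 ≡ 165 (mod 203)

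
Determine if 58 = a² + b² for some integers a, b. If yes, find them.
3² + 7² (a=3, b=7)

Factorization: 58 = 2 × 29
By Fermat: n is sum of two squares iff every prime p ≡ 3 (mod 4) appears to even power.
All primes ≡ 3 (mod 4) appear to even power.
Search a = 0, 1, 2, … for 58 - a² a perfect square: first hit at a = 3: 58 - 9 = 49 = 7².
58 = 3² + 7² = 9 + 49 ✓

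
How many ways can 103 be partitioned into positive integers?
271248950

p(n) counts ways to write n as a sum of positive integers (order ignored).
Euler's pentagonal recurrence: p(k) = p(k-1) + p(k-2) - p(k-5) - p(k-7) + p(k-12) + p(k-15) - ... (offsets j(3j∓1)/2, signs ++--, p(0)=1, p(<0)=0).
DP table for k = 0..102: p(0)=1, p(1)=1, p(2)=2, p(3)=3, p(4)=5, p(5)=7, p(6)=11, p(7)=15, p(8)=22, p(9)=30, p(10)=42, p(11)=56, p(12)=77, p(13)=101, p(14)=135, p(15)=176, p(16)=231, p(17)=297, p(18)=385, p(19)=490, p(20)=627, p(21)=792, p(22)=1002, p(23)=1255, p(24)=1575, p(25)=1958, p(26)=2436, p(27)=3010, p(28)=3718, p(29)=4565, p(30)=5604, p(31)=6842, p(32)=8349, p(33)=10143, p(34)=12310, p(35)=14883, p(36)=17977, p(37)=21637, p(38)=26015, p(39)=31185, p(40)=37338, p(41)=44583, p(42)=53174, p(43)=63261, p(44)=75175, p(45)=89134, p(46)=105558, p(47)=124754, p(48)=147273, p(49)=173525, p(50)=204226, p(51)=239943, p(52)=281589, p(53)=329931, p(54)=386155, p(55)=451276, p(56)=526823, p(57)=614154, p(58)=715220, p(59)=831820, p(60)=966467, p(61)=1121505, p(62)=1300156, p(63)=1505499, p(64)=1741630, p(65)=2012558, p(66)=2323520, p(67)=2679689, p(68)=3087735, p(69)=3554345, p(70)=4087968, p(71)=4697205, p(72)=5392783, p(73)=6185689, p(74)=7089500, p(75)=8118264, p(76)=9289091, p(77)=10619863, p(78)=12132164, p(79)=13848650, p(80)=15796476, p(81)=18004327, p(82)=20506255, p(83)=23338469, p(84)=26543660, p(85)=30167357, p(86)=34262962, p(87)=38887673, p(88)=44108109, p(89)=49995925, p(90)=56634173, p(91)=64112359, p(92)=72533807, p(93)=82010177, p(94)=92669720, p(95)=104651419, p(96)=118114304, p(97)=133230930, p(98)=150198136, p(99)=169229875, p(100)=190569292, p(101)=214481126, p(102)=241265379.
Final step: p(103) = p(102) + p(101) - p(98) - p(96) + p(91) + p(88) - p(81) - p(77) + p(68) + p(63) - p(52) - p(46) + p(33) + p(26) - p(11) - p(3)
= 241265379 + 214481126 - 150198136 - 118114304 + 64112359 + 44108109 - 18004327 - 10619863 + 3087735 + 1505499 - 281589 - 105558 + 10143 + 2436 - 56 - 3
= 271248950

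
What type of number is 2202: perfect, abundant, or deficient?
abundant

Proper divisors of 2202: sum = 1 + 2 + 3 + 6 + 367 + 734 + 1101 = 2214
Since 2214 > 2202, 2202 is abundant.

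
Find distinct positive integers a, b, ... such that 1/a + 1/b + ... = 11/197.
1/18 + 1/3546

Greedy algorithm:
11/197: ceiling(197/11) = 18, use 1/18
1/3546: ceiling(3546/1) = 3546, use 1/3546
Result: 11/197 = 1/18 + 1/3546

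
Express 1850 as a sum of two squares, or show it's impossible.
1² + 43² (a=1, b=43)

Factorization: 1850 = 2 × 5^2 × 37
By Fermat: n is sum of two squares iff every prime p ≡ 3 (mod 4) appears to even power.
All primes ≡ 3 (mod 4) appear to even power.
Search a = 0, 1, 2, … for 1850 - a² a perfect square: first hit at a = 1: 1850 - 1 = 1849 = 43².
1850 = 1² + 43² = 1 + 1849 ✓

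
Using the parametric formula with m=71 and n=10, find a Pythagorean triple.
(4941, 1420, 5141)

Euclid's formula: a = m² - n², b = 2mn, c = m² + n²
m = 71, n = 10
a = 71² - 10² = 5041 - 100 = 4941
b = 2 × 71 × 10 = 1420
c = 71² + 10² = 5041 + 100 = 5141
Verification: 4941² + 1420² = 24413481 + 2016400 = 26429881 = 5141² ✓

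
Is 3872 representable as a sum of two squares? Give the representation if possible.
44² + 44² (a=44, b=44)

Factorization: 3872 = 2^5 × 11^2
By Fermat: n is sum of two squares iff every prime p ≡ 3 (mod 4) appears to even power.
All primes ≡ 3 (mod 4) appear to even power.
Search a = 0, 1, 2, … for 3872 - a² a perfect square: first hit at a = 44: 3872 - 1936 = 1936 = 44².
3872 = 44² + 44² = 1936 + 1936 ✓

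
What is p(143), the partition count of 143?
20390982757

p(n) counts ways to write n as a sum of positive integers (order ignored).
Euler's pentagonal recurrence: p(k) = p(k-1) + p(k-2) - p(k-5) - p(k-7) + p(k-12) + p(k-15) - ... (offsets j(3j∓1)/2, signs ++--, p(0)=1, p(<0)=0).
DP table for k = 0..142: p(0)=1, p(1)=1, p(2)=2, p(3)=3, p(4)=5, p(5)=7, p(6)=11, p(7)=15, p(8)=22, p(9)=30, p(10)=42, p(11)=56, p(12)=77, p(13)=101, p(14)=135, p(15)=176, p(16)=231, p(17)=297, p(18)=385, p(19)=490, p(20)=627, p(21)=792, p(22)=1002, p(23)=1255, p(24)=1575, p(25)=1958, p(26)=2436, p(27)=3010, p(28)=3718, p(29)=4565, p(30)=5604, p(31)=6842, p(32)=8349, p(33)=10143, p(34)=12310, p(35)=14883, p(36)=17977, p(37)=21637, p(38)=26015, p(39)=31185, p(40)=37338, p(41)=44583, p(42)=53174, p(43)=63261, p(44)=75175, p(45)=89134, p(46)=105558, p(47)=124754, p(48)=147273, p(49)=173525, p(50)=204226, p(51)=239943, p(52)=281589, p(53)=329931, p(54)=386155, p(55)=451276, p(56)=526823, p(57)=614154, p(58)=715220, p(59)=831820, p(60)=966467, p(61)=1121505, p(62)=1300156, p(63)=1505499, p(64)=1741630, p(65)=2012558, p(66)=2323520, p(67)=2679689, p(68)=3087735, p(69)=3554345, p(70)=4087968, p(71)=4697205, p(72)=5392783, p(73)=6185689, p(74)=7089500, p(75)=8118264, p(76)=9289091, p(77)=10619863, p(78)=12132164, p(79)=13848650, p(80)=15796476, p(81)=18004327, p(82)=20506255, p(83)=23338469, p(84)=26543660, p(85)=30167357, p(86)=34262962, p(87)=38887673, p(88)=44108109, p(89)=49995925, p(90)=56634173, p(91)=64112359, p(92)=72533807, p(93)=82010177, p(94)=92669720, p(95)=104651419, p(96)=118114304, p(97)=133230930, p(98)=150198136, p(99)=169229875, p(100)=190569292, p(101)=214481126, p(102)=241265379, p(103)=271248950, p(104)=304801365, p(105)=342325709, p(106)=384276336, p(107)=431149389, p(108)=483502844, p(109)=541946240, p(110)=607163746, p(111)=679903203, p(112)=761002156, p(113)=851376628, p(114)=952050665, p(115)=1064144451, p(116)=1188908248, p(117)=1327710076, p(118)=1482074143, p(119)=1653668665, p(120)=1844349560, p(121)=2056148051, p(122)=2291320912, p(123)=2552338241, p(124)=2841940500, p(125)=3163127352, p(126)=3519222692, p(127)=3913864295, p(128)=4351078600, p(129)=4835271870, p(130)=5371315400, p(131)=5964539504, p(132)=6620830889, p(133)=7346629512, p(134)=8149040695, p(135)=9035836076, p(136)=10015581680, p(137)=11097645016, p(138)=12292341831, p(139)=13610949895, p(140)=15065878135, p(141)=16670689208, p(142)=18440293320.
Final step: p(143) = p(142) + p(141) - p(138) - p(136) + p(131) + p(128) - p(121) - p(117) + p(108) + p(103) - p(92) - p(86) + p(73) + p(66) - p(51) - p(43) + p(26) + p(17)
= 18440293320 + 16670689208 - 12292341831 - 10015581680 + 5964539504 + 4351078600 - 2056148051 - 1327710076 + 483502844 + 271248950 - 72533807 - 34262962 + 6185689 + 2323520 - 239943 - 63261 + 2436 + 297
= 20390982757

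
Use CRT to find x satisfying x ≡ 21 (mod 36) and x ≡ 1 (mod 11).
309

Using Chinese Remainder Theorem:
M = 36 × 11 = 396
M1 = 11, M2 = 36
y1 = 11^(-1) mod 36 = 23
y2 = 36^(-1) mod 11 = 4
x = (21×11×23 + 1×36×4) mod 396 = 309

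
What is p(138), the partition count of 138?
12292341831

p(n) counts ways to write n as a sum of positive integers (order ignored).
Euler's pentagonal recurrence: p(k) = p(k-1) + p(k-2) - p(k-5) - p(k-7) + p(k-12) + p(k-15) - ... (offsets j(3j∓1)/2, signs ++--, p(0)=1, p(<0)=0).
DP table for k = 0..137: p(0)=1, p(1)=1, p(2)=2, p(3)=3, p(4)=5, p(5)=7, p(6)=11, p(7)=15, p(8)=22, p(9)=30, p(10)=42, p(11)=56, p(12)=77, p(13)=101, p(14)=135, p(15)=176, p(16)=231, p(17)=297, p(18)=385, p(19)=490, p(20)=627, p(21)=792, p(22)=1002, p(23)=1255, p(24)=1575, p(25)=1958, p(26)=2436, p(27)=3010, p(28)=3718, p(29)=4565, p(30)=5604, p(31)=6842, p(32)=8349, p(33)=10143, p(34)=12310, p(35)=14883, p(36)=17977, p(37)=21637, p(38)=26015, p(39)=31185, p(40)=37338, p(41)=44583, p(42)=53174, p(43)=63261, p(44)=75175, p(45)=89134, p(46)=105558, p(47)=124754, p(48)=147273, p(49)=173525, p(50)=204226, p(51)=239943, p(52)=281589, p(53)=329931, p(54)=386155, p(55)=451276, p(56)=526823, p(57)=614154, p(58)=715220, p(59)=831820, p(60)=966467, p(61)=1121505, p(62)=1300156, p(63)=1505499, p(64)=1741630, p(65)=2012558, p(66)=2323520, p(67)=2679689, p(68)=3087735, p(69)=3554345, p(70)=4087968, p(71)=4697205, p(72)=5392783, p(73)=6185689, p(74)=7089500, p(75)=8118264, p(76)=9289091, p(77)=10619863, p(78)=12132164, p(79)=13848650, p(80)=15796476, p(81)=18004327, p(82)=20506255, p(83)=23338469, p(84)=26543660, p(85)=30167357, p(86)=34262962, p(87)=38887673, p(88)=44108109, p(89)=49995925, p(90)=56634173, p(91)=64112359, p(92)=72533807, p(93)=82010177, p(94)=92669720, p(95)=104651419, p(96)=118114304, p(97)=133230930, p(98)=150198136, p(99)=169229875, p(100)=190569292, p(101)=214481126, p(102)=241265379, p(103)=271248950, p(104)=304801365, p(105)=342325709, p(106)=384276336, p(107)=431149389, p(108)=483502844, p(109)=541946240, p(110)=607163746, p(111)=679903203, p(112)=761002156, p(113)=851376628, p(114)=952050665, p(115)=1064144451, p(116)=1188908248, p(117)=1327710076, p(118)=1482074143, p(119)=1653668665, p(120)=1844349560, p(121)=2056148051, p(122)=2291320912, p(123)=2552338241, p(124)=2841940500, p(125)=3163127352, p(126)=3519222692, p(127)=3913864295, p(128)=4351078600, p(129)=4835271870, p(130)=5371315400, p(131)=5964539504, p(132)=6620830889, p(133)=7346629512, p(134)=8149040695, p(135)=9035836076, p(136)=10015581680, p(137)=11097645016.
Final step: p(138) = p(137) + p(136) - p(133) - p(131) + p(126) + p(123) - p(116) - p(112) + p(103) + p(98) - p(87) - p(81) + p(68) + p(61) - p(46) - p(38) + p(21) + p(12)
= 11097645016 + 10015581680 - 7346629512 - 5964539504 + 3519222692 + 2552338241 - 1188908248 - 761002156 + 271248950 + 150198136 - 38887673 - 18004327 + 3087735 + 1121505 - 105558 - 26015 + 792 + 77
= 12292341831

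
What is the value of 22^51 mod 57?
31

Repeated squaring. Binary of 51 = 110011.
22^1 ≡ 22 (mod 57); 22^2 ≡ 28 (mod 57); 22^4 ≡ 43 (mod 57); 22^8 ≡ 25 (mod 57); 22^16 ≡ 55 (mod 57); 22^32 ≡ 4 (mod 57)
22^51 = 22^1 × 22^2 × 22^16 × 22^32 ≡ 31 (mod 57)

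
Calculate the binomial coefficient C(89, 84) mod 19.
14

Using Lucas' theorem:
Write n=89 and k=84 in base 19:
n in base 19: [4, 13]
k in base 19: [4, 8]
C(89,84) mod 19 = ∏ C(n_i, k_i) mod 19
Digit binomials (mod 19): C(4,4) = 1; C(13,8) = 1287 ≡ 14
Product: 1 × 14 = 14 ≡ 14 (mod 19)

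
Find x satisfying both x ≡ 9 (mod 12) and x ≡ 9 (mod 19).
9

Using Chinese Remainder Theorem:
M = 12 × 19 = 228
M1 = 19, M2 = 12
y1 = 19^(-1) mod 12 = 7
y2 = 12^(-1) mod 19 = 8
x = (9×19×7 + 9×12×8) mod 228 = 9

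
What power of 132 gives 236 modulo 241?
54

Baby-step giant-step with step n = ⌈√241⌉ = 16.
Baby steps 132^j mod 241 (j:value) for j=0..15: 0:1, 1:132, 2:72, 3:105, 4:123, 5:89, 6:180, 7:142, 8:187, 9:102, 10:209, 11:114, 12:106, 13:14, 14:161, 15:44.
Giant-step multiplier: 132^(-16) ≡ 132^(240-16) = 132^224 ≡ 231 (mod 241).
Giant steps γ_i = 236·231^i mod 241: γ_0=236, γ_1=50, γ_2=223, γ_3=180 (in table at j=6).
x = i·n + j = 3·16 + 6 = 54.
Check: 132^54 ≡ 236 (mod 241).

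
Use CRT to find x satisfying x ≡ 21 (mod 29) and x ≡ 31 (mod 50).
1181

Using Chinese Remainder Theorem:
M = 29 × 50 = 1450
M1 = 50, M2 = 29
y1 = 50^(-1) mod 29 = 18
y2 = 29^(-1) mod 50 = 19
x = (21×50×18 + 31×29×19) mod 1450 = 1181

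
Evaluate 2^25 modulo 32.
0

Repeated squaring. Binary of 25 = 11001.
2^1 ≡ 2 (mod 32); 2^2 ≡ 4 (mod 32); 2^4 ≡ 16 (mod 32); 2^8 ≡ 0 (mod 32); 2^16 ≡ 0 (mod 32)
2^25 = 2^1 × 2^8 × 2^16 ≡ 0 (mod 32)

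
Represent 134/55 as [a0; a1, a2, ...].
[2; 2, 3, 2, 3]

Euclidean algorithm steps:
134 = 2 × 55 + 24
55 = 2 × 24 + 7
24 = 3 × 7 + 3
7 = 2 × 3 + 1
3 = 3 × 1 + 0
Continued fraction: [2; 2, 3, 2, 3]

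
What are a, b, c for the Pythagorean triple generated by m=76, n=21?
(5335, 3192, 6217)

Euclid's formula: a = m² - n², b = 2mn, c = m² + n²
m = 76, n = 21
a = 76² - 21² = 5776 - 441 = 5335
b = 2 × 76 × 21 = 3192
c = 76² + 21² = 5776 + 441 = 6217
Verification: 5335² + 3192² = 28462225 + 10188864 = 38651089 = 6217² ✓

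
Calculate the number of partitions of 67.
2679689

p(n) counts ways to write n as a sum of positive integers (order ignored).
Euler's pentagonal recurrence: p(k) = p(k-1) + p(k-2) - p(k-5) - p(k-7) + p(k-12) + p(k-15) - ... (offsets j(3j∓1)/2, signs ++--, p(0)=1, p(<0)=0).
DP table for k = 0..66: p(0)=1, p(1)=1, p(2)=2, p(3)=3, p(4)=5, p(5)=7, p(6)=11, p(7)=15, p(8)=22, p(9)=30, p(10)=42, p(11)=56, p(12)=77, p(13)=101, p(14)=135, p(15)=176, p(16)=231, p(17)=297, p(18)=385, p(19)=490, p(20)=627, p(21)=792, p(22)=1002, p(23)=1255, p(24)=1575, p(25)=1958, p(26)=2436, p(27)=3010, p(28)=3718, p(29)=4565, p(30)=5604, p(31)=6842, p(32)=8349, p(33)=10143, p(34)=12310, p(35)=14883, p(36)=17977, p(37)=21637, p(38)=26015, p(39)=31185, p(40)=37338, p(41)=44583, p(42)=53174, p(43)=63261, p(44)=75175, p(45)=89134, p(46)=105558, p(47)=124754, p(48)=147273, p(49)=173525, p(50)=204226, p(51)=239943, p(52)=281589, p(53)=329931, p(54)=386155, p(55)=451276, p(56)=526823, p(57)=614154, p(58)=715220, p(59)=831820, p(60)=966467, p(61)=1121505, p(62)=1300156, p(63)=1505499, p(64)=1741630, p(65)=2012558, p(66)=2323520.
Final step: p(67) = p(66) + p(65) - p(62) - p(60) + p(55) + p(52) - p(45) - p(41) + p(32) + p(27) - p(16) - p(10)
= 2323520 + 2012558 - 1300156 - 966467 + 451276 + 281589 - 89134 - 44583 + 8349 + 3010 - 231 - 42
= 2679689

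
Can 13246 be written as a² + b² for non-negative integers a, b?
Not possible

Factorization: 13246 = 2 × 37 × 179
By Fermat: n is sum of two squares iff every prime p ≡ 3 (mod 4) appears to even power.
Prime(s) ≡ 3 (mod 4) with odd exponent: [(179, 1)]
Therefore 13246 cannot be expressed as a² + b².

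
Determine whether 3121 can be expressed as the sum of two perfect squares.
39² + 40² (a=39, b=40)

Factorization: 3121 = 3121
By Fermat: n is sum of two squares iff every prime p ≡ 3 (mod 4) appears to even power.
All primes ≡ 3 (mod 4) appear to even power.
Search a = 0, 1, 2, … for 3121 - a² a perfect square: first hit at a = 39: 3121 - 1521 = 1600 = 40².
3121 = 39² + 40² = 1521 + 1600 ✓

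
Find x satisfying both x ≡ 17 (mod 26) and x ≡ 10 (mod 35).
745

Using Chinese Remainder Theorem:
M = 26 × 35 = 910
M1 = 35, M2 = 26
y1 = 35^(-1) mod 26 = 3
y2 = 26^(-1) mod 35 = 31
x = (17×35×3 + 10×26×31) mod 910 = 745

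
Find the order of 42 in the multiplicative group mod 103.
34

103 is prime, so ord(42) divides φ(103) = 102.
Divisors of 102: 1, 2, 3, 6, 17, 34, 51, 102.
Repeated squaring: 42^1 ≡ 42, 42^2 ≡ 13, 42^4 ≡ 66, 42^8 ≡ 30, 42^16 ≡ 76, 42^32 ≡ 8, 42^64 ≡ 64 (mod 103).
Test 42^d mod 103 for each divisor d in increasing order:
42^1 ≡ 42
42^2 ≡ 13
42^3 = 42^2·42^1 ≡ 31
42^6 = 42^4·42^2 ≡ 34
42^17 = 42^16·42^1 ≡ 102
42^34 = 42^32·42^2 ≡ 1  ← first divisor giving 1
The order is 34.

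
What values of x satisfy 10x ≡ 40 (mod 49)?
x ≡ 4 (mod 49)

gcd(10, 49) = 1, which divides 40, so solutions exist.
Find 10^(-1) mod 49 by the extended Euclidean algorithm:
49 = 4 × 10 + 9  ⟹  9 = (1)·49 + (-4)·10
10 = 1 × 9 + 1  ⟹  1 = (-1)·49 + (5)·10
So (5)·10 ≡ 1 (mod 49), i.e. 10^(-1) ≡ 5 (mod 49).
x ≡ 5 × 40 = 200 ≡ 4 (mod 49).
Check: 10 × 4 = 40 ≡ 40 (mod 49).
Unique solution: x ≡ 4 (mod 49)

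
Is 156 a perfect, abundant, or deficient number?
abundant

Proper divisors of 156: sum = 1 + 2 + 3 + 4 + 6 + 12 + 13 + 26 + 39 + 52 + 78 = 236
Since 236 > 156, 156 is abundant.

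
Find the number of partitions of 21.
792

p(n) counts ways to write n as a sum of positive integers (order ignored).
Euler's pentagonal recurrence: p(k) = p(k-1) + p(k-2) - p(k-5) - p(k-7) + p(k-12) + p(k-15) - ... (offsets j(3j∓1)/2, signs ++--, p(0)=1, p(<0)=0).
DP table for k = 0..20: p(0)=1, p(1)=1, p(2)=2, p(3)=3, p(4)=5, p(5)=7, p(6)=11, p(7)=15, p(8)=22, p(9)=30, p(10)=42, p(11)=56, p(12)=77, p(13)=101, p(14)=135, p(15)=176, p(16)=231, p(17)=297, p(18)=385, p(19)=490, p(20)=627.
Final step: p(21) = p(20) + p(19) - p(16) - p(14) + p(9) + p(6)
= 627 + 490 - 231 - 135 + 30 + 11
= 792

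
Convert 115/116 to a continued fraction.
[0; 1, 115]

Euclidean algorithm steps:
115 = 0 × 116 + 115
116 = 1 × 115 + 1
115 = 115 × 1 + 0
Continued fraction: [0; 1, 115]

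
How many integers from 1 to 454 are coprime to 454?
226

454 = 2 × 227
φ(n) = n × ∏(1 - 1/p) for each prime p dividing n
φ(454) = 454 × (1 - 1/2) × (1 - 1/227) = 226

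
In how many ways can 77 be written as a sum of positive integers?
10619863

p(n) counts ways to write n as a sum of positive integers (order ignored).
Euler's pentagonal recurrence: p(k) = p(k-1) + p(k-2) - p(k-5) - p(k-7) + p(k-12) + p(k-15) - ... (offsets j(3j∓1)/2, signs ++--, p(0)=1, p(<0)=0).
DP table for k = 0..76: p(0)=1, p(1)=1, p(2)=2, p(3)=3, p(4)=5, p(5)=7, p(6)=11, p(7)=15, p(8)=22, p(9)=30, p(10)=42, p(11)=56, p(12)=77, p(13)=101, p(14)=135, p(15)=176, p(16)=231, p(17)=297, p(18)=385, p(19)=490, p(20)=627, p(21)=792, p(22)=1002, p(23)=1255, p(24)=1575, p(25)=1958, p(26)=2436, p(27)=3010, p(28)=3718, p(29)=4565, p(30)=5604, p(31)=6842, p(32)=8349, p(33)=10143, p(34)=12310, p(35)=14883, p(36)=17977, p(37)=21637, p(38)=26015, p(39)=31185, p(40)=37338, p(41)=44583, p(42)=53174, p(43)=63261, p(44)=75175, p(45)=89134, p(46)=105558, p(47)=124754, p(48)=147273, p(49)=173525, p(50)=204226, p(51)=239943, p(52)=281589, p(53)=329931, p(54)=386155, p(55)=451276, p(56)=526823, p(57)=614154, p(58)=715220, p(59)=831820, p(60)=966467, p(61)=1121505, p(62)=1300156, p(63)=1505499, p(64)=1741630, p(65)=2012558, p(66)=2323520, p(67)=2679689, p(68)=3087735, p(69)=3554345, p(70)=4087968, p(71)=4697205, p(72)=5392783, p(73)=6185689, p(74)=7089500, p(75)=8118264, p(76)=9289091.
Final step: p(77) = p(76) + p(75) - p(72) - p(70) + p(65) + p(62) - p(55) - p(51) + p(42) + p(37) - p(26) - p(20) + p(7) + p(0)
= 9289091 + 8118264 - 5392783 - 4087968 + 2012558 + 1300156 - 451276 - 239943 + 53174 + 21637 - 2436 - 627 + 15 + 1
= 10619863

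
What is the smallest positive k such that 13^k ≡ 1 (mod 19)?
18

19 is prime, so ord(13) divides φ(19) = 18.
Divisors of 18: 1, 2, 3, 6, 9, 18.
Repeated squaring: 13^1 ≡ 13, 13^2 ≡ 17, 13^4 ≡ 4, 13^8 ≡ 16, 13^16 ≡ 9 (mod 19).
Test 13^d mod 19 for each divisor d in increasing order:
13^1 ≡ 13
13^2 ≡ 17
13^3 = 13^2·13^1 ≡ 12
13^6 = 13^4·13^2 ≡ 11
13^9 = 13^8·13^1 ≡ 18
13^18 = 13^16·13^2 ≡ 1  ← first divisor giving 1
The order is 18.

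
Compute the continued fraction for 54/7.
[7; 1, 2, 2]

Euclidean algorithm steps:
54 = 7 × 7 + 5
7 = 1 × 5 + 2
5 = 2 × 2 + 1
2 = 2 × 1 + 0
Continued fraction: [7; 1, 2, 2]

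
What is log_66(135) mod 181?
36

Baby-step giant-step with step n = ⌈√181⌉ = 14.
Baby steps 66^j mod 181 (j:value) for j=0..13: 0:1, 1:66, 2:12, 3:68, 4:144, 5:92, 6:99, 7:18, 8:102, 9:35, 10:138, 11:58, 12:27, 13:153.
Giant-step multiplier: 66^(-14) ≡ 66^(180-14) = 66^166 ≡ 100 (mod 181).
Giant steps γ_i = 135·100^i mod 181: γ_0=135, γ_1=106, γ_2=102 (in table at j=8).
x = i·n + j = 2·14 + 8 = 36.
Check: 66^36 ≡ 135 (mod 181).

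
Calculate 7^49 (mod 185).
107

Repeated squaring. Binary of 49 = 110001.
7^1 ≡ 7 (mod 185); 7^2 ≡ 49 (mod 185); 7^4 ≡ 181 (mod 185); 7^8 ≡ 16 (mod 185); 7^16 ≡ 71 (mod 185); 7^32 ≡ 46 (mod 185)
7^49 = 7^1 × 7^16 × 7^32 ≡ 107 (mod 185)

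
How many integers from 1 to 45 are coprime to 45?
24

45 = 3^2 × 5
φ(n) = n × ∏(1 - 1/p) for each prime p dividing n
φ(45) = 45 × (1 - 1/3) × (1 - 1/5) = 24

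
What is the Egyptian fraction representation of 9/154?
1/18 + 1/347 + 1/240471

Greedy algorithm:
9/154: ceiling(154/9) = 18, use 1/18
2/693: ceiling(693/2) = 347, use 1/347
1/240471: ceiling(240471/1) = 240471, use 1/240471
Result: 9/154 = 1/18 + 1/347 + 1/240471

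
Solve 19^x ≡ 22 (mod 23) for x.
11

Baby-step giant-step with step n = ⌈√23⌉ = 5.
Baby steps 19^j mod 23 (j:value) for j=0..4: 0:1, 1:19, 2:16, 3:5, 4:3.
Giant-step multiplier: 19^(-5) ≡ 19^(22-5) = 19^17 ≡ 21 (mod 23).
Giant steps γ_i = 22·21^i mod 23: γ_0=22, γ_1=2, γ_2=19 (in table at j=1).
x = i·n + j = 2·5 + 1 = 11.
Check: 19^11 ≡ 22 (mod 23).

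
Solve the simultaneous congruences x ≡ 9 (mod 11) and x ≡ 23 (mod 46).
207

Using Chinese Remainder Theorem:
M = 11 × 46 = 506
M1 = 46, M2 = 11
y1 = 46^(-1) mod 11 = 6
y2 = 11^(-1) mod 46 = 21
x = (9×46×6 + 23×11×21) mod 506 = 207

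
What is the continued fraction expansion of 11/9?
[1; 4, 2]

Euclidean algorithm steps:
11 = 1 × 9 + 2
9 = 4 × 2 + 1
2 = 2 × 1 + 0
Continued fraction: [1; 4, 2]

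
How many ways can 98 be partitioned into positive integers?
150198136

p(n) counts ways to write n as a sum of positive integers (order ignored).
Euler's pentagonal recurrence: p(k) = p(k-1) + p(k-2) - p(k-5) - p(k-7) + p(k-12) + p(k-15) - ... (offsets j(3j∓1)/2, signs ++--, p(0)=1, p(<0)=0).
DP table for k = 0..97: p(0)=1, p(1)=1, p(2)=2, p(3)=3, p(4)=5, p(5)=7, p(6)=11, p(7)=15, p(8)=22, p(9)=30, p(10)=42, p(11)=56, p(12)=77, p(13)=101, p(14)=135, p(15)=176, p(16)=231, p(17)=297, p(18)=385, p(19)=490, p(20)=627, p(21)=792, p(22)=1002, p(23)=1255, p(24)=1575, p(25)=1958, p(26)=2436, p(27)=3010, p(28)=3718, p(29)=4565, p(30)=5604, p(31)=6842, p(32)=8349, p(33)=10143, p(34)=12310, p(35)=14883, p(36)=17977, p(37)=21637, p(38)=26015, p(39)=31185, p(40)=37338, p(41)=44583, p(42)=53174, p(43)=63261, p(44)=75175, p(45)=89134, p(46)=105558, p(47)=124754, p(48)=147273, p(49)=173525, p(50)=204226, p(51)=239943, p(52)=281589, p(53)=329931, p(54)=386155, p(55)=451276, p(56)=526823, p(57)=614154, p(58)=715220, p(59)=831820, p(60)=966467, p(61)=1121505, p(62)=1300156, p(63)=1505499, p(64)=1741630, p(65)=2012558, p(66)=2323520, p(67)=2679689, p(68)=3087735, p(69)=3554345, p(70)=4087968, p(71)=4697205, p(72)=5392783, p(73)=6185689, p(74)=7089500, p(75)=8118264, p(76)=9289091, p(77)=10619863, p(78)=12132164, p(79)=13848650, p(80)=15796476, p(81)=18004327, p(82)=20506255, p(83)=23338469, p(84)=26543660, p(85)=30167357, p(86)=34262962, p(87)=38887673, p(88)=44108109, p(89)=49995925, p(90)=56634173, p(91)=64112359, p(92)=72533807, p(93)=82010177, p(94)=92669720, p(95)=104651419, p(96)=118114304, p(97)=133230930.
Final step: p(98) = p(97) + p(96) - p(93) - p(91) + p(86) + p(83) - p(76) - p(72) + p(63) + p(58) - p(47) - p(41) + p(28) + p(21) - p(6)
= 133230930 + 118114304 - 82010177 - 64112359 + 34262962 + 23338469 - 9289091 - 5392783 + 1505499 + 715220 - 124754 - 44583 + 3718 + 792 - 11
= 150198136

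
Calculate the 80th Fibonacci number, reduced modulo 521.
1

Matrix identity: Q^n = [[F_(n+1), F_n], [F_n, F_(n-1)]] with Q = [[1,1],[1,0]].
n = 80 = 1010000₂. Square-and-multiply, entries mod 521:
Q^1 = [[1,1],[1,0]]
Q^2 = (Q^1)² = [[2,1],[1,1]]
Q^5 = (Q^2)²·Q = [[8,5],[5,3]]
Q^10 = (Q^5)² = [[89,55],[55,34]]
Q^20 = (Q^10)² = [[5,513],[513,13]]
Q^40 = (Q^20)² = [[89,377],[377,233]]
Q^80 = (Q^40)² = [[2,1],[1,1]]
F_80 mod 521 = Q^80[0][1] = 1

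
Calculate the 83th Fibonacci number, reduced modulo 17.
4

Matrix identity: Q^n = [[F_(n+1), F_n], [F_n, F_(n-1)]] with Q = [[1,1],[1,0]].
n = 83 = 1010011₂. Square-and-multiply, entries mod 17:
Q^1 = [[1,1],[1,0]]
Q^2 = (Q^1)² = [[2,1],[1,1]]
Q^5 = (Q^2)²·Q = [[8,5],[5,3]]
Q^10 = (Q^5)² = [[4,4],[4,0]]
Q^20 = (Q^10)² = [[15,16],[16,16]]
Q^41 = (Q^20)²·Q = [[8,5],[5,3]]
Q^83 = (Q^41)²·Q = [[8,4],[4,4]]
F_83 mod 17 = Q^83[0][1] = 4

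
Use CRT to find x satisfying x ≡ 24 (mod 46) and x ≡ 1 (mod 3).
70

Using Chinese Remainder Theorem:
M = 46 × 3 = 138
M1 = 3, M2 = 46
y1 = 3^(-1) mod 46 = 31
y2 = 46^(-1) mod 3 = 1
x = (24×3×31 + 1×46×1) mod 138 = 70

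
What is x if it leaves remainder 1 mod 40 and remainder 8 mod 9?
161

Using Chinese Remainder Theorem:
M = 40 × 9 = 360
M1 = 9, M2 = 40
y1 = 9^(-1) mod 40 = 9
y2 = 40^(-1) mod 9 = 7
x = (1×9×9 + 8×40×7) mod 360 = 161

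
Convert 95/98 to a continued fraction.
[0; 1, 31, 1, 2]

Euclidean algorithm steps:
95 = 0 × 98 + 95
98 = 1 × 95 + 3
95 = 31 × 3 + 2
3 = 1 × 2 + 1
2 = 2 × 1 + 0
Continued fraction: [0; 1, 31, 1, 2]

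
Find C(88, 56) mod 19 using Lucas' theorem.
0

Using Lucas' theorem:
Write n=88 and k=56 in base 19:
n in base 19: [4, 12]
k in base 19: [2, 18]
C(88,56) mod 19 = ∏ C(n_i, k_i) mod 19
Digit binomials (mod 19): C(4,2) = 6; C(12,18) = 0 (k_i > n_i)
Product: 6 × 0 = 0 ≡ 0 (mod 19)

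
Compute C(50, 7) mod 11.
0

Using Lucas' theorem:
Write n=50 and k=7 in base 11:
n in base 11: [4, 6]
k in base 11: [0, 7]
C(50,7) mod 11 = ∏ C(n_i, k_i) mod 11
Digit binomials (mod 11): C(4,0) = 1; C(6,7) = 0 (k_i > n_i)
Product: 1 × 0 = 0 ≡ 0 (mod 11)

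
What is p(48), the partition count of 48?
147273

p(n) counts ways to write n as a sum of positive integers (order ignored).
Euler's pentagonal recurrence: p(k) = p(k-1) + p(k-2) - p(k-5) - p(k-7) + p(k-12) + p(k-15) - ... (offsets j(3j∓1)/2, signs ++--, p(0)=1, p(<0)=0).
DP table for k = 0..47: p(0)=1, p(1)=1, p(2)=2, p(3)=3, p(4)=5, p(5)=7, p(6)=11, p(7)=15, p(8)=22, p(9)=30, p(10)=42, p(11)=56, p(12)=77, p(13)=101, p(14)=135, p(15)=176, p(16)=231, p(17)=297, p(18)=385, p(19)=490, p(20)=627, p(21)=792, p(22)=1002, p(23)=1255, p(24)=1575, p(25)=1958, p(26)=2436, p(27)=3010, p(28)=3718, p(29)=4565, p(30)=5604, p(31)=6842, p(32)=8349, p(33)=10143, p(34)=12310, p(35)=14883, p(36)=17977, p(37)=21637, p(38)=26015, p(39)=31185, p(40)=37338, p(41)=44583, p(42)=53174, p(43)=63261, p(44)=75175, p(45)=89134, p(46)=105558, p(47)=124754.
Final step: p(48) = p(47) + p(46) - p(43) - p(41) + p(36) + p(33) - p(26) - p(22) + p(13) + p(8)
= 124754 + 105558 - 63261 - 44583 + 17977 + 10143 - 2436 - 1002 + 101 + 22
= 147273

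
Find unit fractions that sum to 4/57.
1/15 + 1/285

Greedy algorithm:
4/57: ceiling(57/4) = 15, use 1/15
1/285: ceiling(285/1) = 285, use 1/285
Result: 4/57 = 1/15 + 1/285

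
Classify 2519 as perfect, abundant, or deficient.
deficient

Proper divisors of 2519: sum = 1 + 11 + 229 = 241
Since 241 < 2519, 2519 is deficient.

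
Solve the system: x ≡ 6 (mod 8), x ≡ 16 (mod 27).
70

Using Chinese Remainder Theorem:
M = 8 × 27 = 216
M1 = 27, M2 = 8
y1 = 27^(-1) mod 8 = 3
y2 = 8^(-1) mod 27 = 17
x = (6×27×3 + 16×8×17) mod 216 = 70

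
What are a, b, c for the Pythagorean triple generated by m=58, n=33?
(2275, 3828, 4453)

Euclid's formula: a = m² - n², b = 2mn, c = m² + n²
m = 58, n = 33
a = 58² - 33² = 3364 - 1089 = 2275
b = 2 × 58 × 33 = 3828
c = 58² + 33² = 3364 + 1089 = 4453
Verification: 2275² + 3828² = 5175625 + 14653584 = 19829209 = 4453² ✓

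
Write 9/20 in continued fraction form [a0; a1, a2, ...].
[0; 2, 4, 2]

Euclidean algorithm steps:
9 = 0 × 20 + 9
20 = 2 × 9 + 2
9 = 4 × 2 + 1
2 = 2 × 1 + 0
Continued fraction: [0; 2, 4, 2]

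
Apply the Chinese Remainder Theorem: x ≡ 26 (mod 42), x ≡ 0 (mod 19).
152

Using Chinese Remainder Theorem:
M = 42 × 19 = 798
M1 = 19, M2 = 42
y1 = 19^(-1) mod 42 = 31
y2 = 42^(-1) mod 19 = 5
x = (26×19×31 + 0×42×5) mod 798 = 152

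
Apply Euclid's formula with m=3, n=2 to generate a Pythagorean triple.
(5, 12, 13)

Euclid's formula: a = m² - n², b = 2mn, c = m² + n²
m = 3, n = 2
a = 3² - 2² = 9 - 4 = 5
b = 2 × 3 × 2 = 12
c = 3² + 2² = 9 + 4 = 13
Verification: 5² + 12² = 25 + 144 = 169 = 13² ✓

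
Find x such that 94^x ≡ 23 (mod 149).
121

Baby-step giant-step with step n = ⌈√149⌉ = 13.
Baby steps 94^j mod 149 (j:value) for j=0..12: 0:1, 1:94, 2:45, 3:58, 4:88, 5:77, 6:86, 7:38, 8:145, 9:71, 10:118, 11:66, 12:95.
Giant-step multiplier: 94^(-13) ≡ 94^(148-13) = 94^135 ≡ 134 (mod 149).
Giant steps γ_i = 23·134^i mod 149: γ_0=23, γ_1=102, γ_2=109, γ_3=4, γ_4=89, γ_5=6, γ_6=59, γ_7=9, γ_8=14, γ_9=88 (in table at j=4).
x = i·n + j = 9·13 + 4 = 121.
Check: 94^121 ≡ 23 (mod 149).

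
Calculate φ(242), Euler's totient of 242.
110

242 = 2 × 11^2
φ(n) = n × ∏(1 - 1/p) for each prime p dividing n
φ(242) = 242 × (1 - 1/2) × (1 - 1/11) = 110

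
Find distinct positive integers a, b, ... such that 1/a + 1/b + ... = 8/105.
1/14 + 1/210

Greedy algorithm:
8/105: ceiling(105/8) = 14, use 1/14
1/210: ceiling(210/1) = 210, use 1/210
Result: 8/105 = 1/14 + 1/210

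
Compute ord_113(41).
56

113 is prime, so ord(41) divides φ(113) = 112.
Divisors of 112: 1, 2, 4, 7, 8, 14, 16, 28, 56, 112.
Repeated squaring: 41^1 ≡ 41, 41^2 ≡ 99, 41^4 ≡ 83, 41^8 ≡ 109, 41^16 ≡ 16, 41^32 ≡ 30, 41^64 ≡ 109 (mod 113).
Test 41^d mod 113 for each divisor d in increasing order:
41^1 ≡ 41
41^2 ≡ 99
41^4 ≡ 83
41^7 = 41^4·41^2·41^1 ≡ 44
41^8 ≡ 109
41^14 = 41^8·41^4·41^2 ≡ 15
41^16 ≡ 16
41^28 = 41^16·41^8·41^4 ≡ 112
41^56 = 41^32·41^16·41^8 ≡ 1  ← first divisor giving 1
The order is 56.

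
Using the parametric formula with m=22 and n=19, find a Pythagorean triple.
(123, 836, 845)

Euclid's formula: a = m² - n², b = 2mn, c = m² + n²
m = 22, n = 19
a = 22² - 19² = 484 - 361 = 123
b = 2 × 22 × 19 = 836
c = 22² + 19² = 484 + 361 = 845
Verification: 123² + 836² = 15129 + 698896 = 714025 = 845² ✓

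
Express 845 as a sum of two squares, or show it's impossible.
2² + 29² (a=2, b=29)

Factorization: 845 = 5 × 13^2
By Fermat: n is sum of two squares iff every prime p ≡ 3 (mod 4) appears to even power.
All primes ≡ 3 (mod 4) appear to even power.
Search a = 0, 1, 2, … for 845 - a² a perfect square: first hit at a = 2: 845 - 4 = 841 = 29².
845 = 2² + 29² = 4 + 841 ✓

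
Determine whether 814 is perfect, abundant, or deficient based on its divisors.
deficient

Proper divisors of 814: sum = 1 + 2 + 11 + 22 + 37 + 74 + 407 = 554
Since 554 < 814, 814 is deficient.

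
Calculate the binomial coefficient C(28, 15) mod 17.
0

Using Lucas' theorem:
Write n=28 and k=15 in base 17:
n in base 17: [1, 11]
k in base 17: [0, 15]
C(28,15) mod 17 = ∏ C(n_i, k_i) mod 17
Digit binomials (mod 17): C(1,0) = 1; C(11,15) = 0 (k_i > n_i)
Product: 1 × 0 = 0 ≡ 0 (mod 17)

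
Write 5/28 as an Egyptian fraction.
1/6 + 1/84

Greedy algorithm:
5/28: ceiling(28/5) = 6, use 1/6
1/84: ceiling(84/1) = 84, use 1/84
Result: 5/28 = 1/6 + 1/84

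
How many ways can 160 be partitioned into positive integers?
107438159466

p(n) counts ways to write n as a sum of positive integers (order ignored).
Euler's pentagonal recurrence: p(k) = p(k-1) + p(k-2) - p(k-5) - p(k-7) + p(k-12) + p(k-15) - ... (offsets j(3j∓1)/2, signs ++--, p(0)=1, p(<0)=0).
DP table for k = 0..159: p(0)=1, p(1)=1, p(2)=2, p(3)=3, p(4)=5, p(5)=7, p(6)=11, p(7)=15, p(8)=22, p(9)=30, p(10)=42, p(11)=56, p(12)=77, p(13)=101, p(14)=135, p(15)=176, p(16)=231, p(17)=297, p(18)=385, p(19)=490, p(20)=627, p(21)=792, p(22)=1002, p(23)=1255, p(24)=1575, p(25)=1958, p(26)=2436, p(27)=3010, p(28)=3718, p(29)=4565, p(30)=5604, p(31)=6842, p(32)=8349, p(33)=10143, p(34)=12310, p(35)=14883, p(36)=17977, p(37)=21637, p(38)=26015, p(39)=31185, p(40)=37338, p(41)=44583, p(42)=53174, p(43)=63261, p(44)=75175, p(45)=89134, p(46)=105558, p(47)=124754, p(48)=147273, p(49)=173525, p(50)=204226, p(51)=239943, p(52)=281589, p(53)=329931, p(54)=386155, p(55)=451276, p(56)=526823, p(57)=614154, p(58)=715220, p(59)=831820, p(60)=966467, p(61)=1121505, p(62)=1300156, p(63)=1505499, p(64)=1741630, p(65)=2012558, p(66)=2323520, p(67)=2679689, p(68)=3087735, p(69)=3554345, p(70)=4087968, p(71)=4697205, p(72)=5392783, p(73)=6185689, p(74)=7089500, p(75)=8118264, p(76)=9289091, p(77)=10619863, p(78)=12132164, p(79)=13848650, p(80)=15796476, p(81)=18004327, p(82)=20506255, p(83)=23338469, p(84)=26543660, p(85)=30167357, p(86)=34262962, p(87)=38887673, p(88)=44108109, p(89)=49995925, p(90)=56634173, p(91)=64112359, p(92)=72533807, p(93)=82010177, p(94)=92669720, p(95)=104651419, p(96)=118114304, p(97)=133230930, p(98)=150198136, p(99)=169229875, p(100)=190569292, p(101)=214481126, p(102)=241265379, p(103)=271248950, p(104)=304801365, p(105)=342325709, p(106)=384276336, p(107)=431149389, p(108)=483502844, p(109)=541946240, p(110)=607163746, p(111)=679903203, p(112)=761002156, p(113)=851376628, p(114)=952050665, p(115)=1064144451, p(116)=1188908248, p(117)=1327710076, p(118)=1482074143, p(119)=1653668665, p(120)=1844349560, p(121)=2056148051, p(122)=2291320912, p(123)=2552338241, p(124)=2841940500, p(125)=3163127352, p(126)=3519222692, p(127)=3913864295, p(128)=4351078600, p(129)=4835271870, p(130)=5371315400, p(131)=5964539504, p(132)=6620830889, p(133)=7346629512, p(134)=8149040695, p(135)=9035836076, p(136)=10015581680, p(137)=11097645016, p(138)=12292341831, p(139)=13610949895, p(140)=15065878135, p(141)=16670689208, p(142)=18440293320, p(143)=20390982757, p(144)=22540654445, p(145)=24908858009, p(146)=27517052599, p(147)=30388671978, p(148)=33549419497, p(149)=37027355200, p(150)=40853235313, p(151)=45060624582, p(152)=49686288421, p(153)=54770336324, p(154)=60356673280, p(155)=66493182097, p(156)=73232243759, p(157)=80630964769, p(158)=88751778802, p(159)=97662728555.
Final step: p(160) = p(159) + p(158) - p(155) - p(153) + p(148) + p(145) - p(138) - p(134) + p(125) + p(120) - p(109) - p(103) + p(90) + p(83) - p(68) - p(60) + p(43) + p(34) - p(15) - p(5)
= 97662728555 + 88751778802 - 66493182097 - 54770336324 + 33549419497 + 24908858009 - 12292341831 - 8149040695 + 3163127352 + 1844349560 - 541946240 - 271248950 + 56634173 + 23338469 - 3087735 - 966467 + 63261 + 12310 - 176 - 7
= 107438159466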